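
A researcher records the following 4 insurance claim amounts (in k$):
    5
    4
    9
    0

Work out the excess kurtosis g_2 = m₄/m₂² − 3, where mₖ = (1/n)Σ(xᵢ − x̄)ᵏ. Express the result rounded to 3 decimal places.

x̄ = 4.5000
Σ(xᵢ − x̄)² = 41.0000 ⇒ m₂ = 10.25000
Σ(xᵢ − x̄)⁴ = 820.2500 ⇒ m₄ = 205.06250
m₂² = 105.06250
g_2 = m₄/m₂² − 3 = 1.95181 − 3 ≈ -1.048

-1.048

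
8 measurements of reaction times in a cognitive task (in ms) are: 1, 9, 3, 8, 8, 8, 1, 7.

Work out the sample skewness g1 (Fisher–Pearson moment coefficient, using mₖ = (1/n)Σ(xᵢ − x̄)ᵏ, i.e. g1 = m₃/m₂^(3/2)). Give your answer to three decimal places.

-0.534

x̄ = (1 + 9 + 3 + 8 + 8 + 8 + 1 + 7) / 8 = 5.6250
deviations (xᵢ − x̄): -4.6250, 3.3750, -2.6250, 2.3750, 2.3750, 2.3750, -4.6250, 1.3750
Σ(xᵢ − x̄)² = 79.8750 ⇒ m₂ = 79.8750/8 = 9.98438
Σ(xᵢ − x̄)³ = -134.7188 ⇒ m₃ = -134.7188/8 = -16.83984
m₂^(3/2) = 9.98438^(1.5) = 31.54869
g1 = m₃ / m₂^(3/2) = -16.83984 / 31.54869 ≈ -0.534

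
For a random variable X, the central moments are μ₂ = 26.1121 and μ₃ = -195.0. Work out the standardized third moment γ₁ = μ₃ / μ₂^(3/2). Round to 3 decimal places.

σ = √μ₂ = √26.1121 = 5.11000
σ³ = μ₂^(3/2) = 133.43283
γ₁ = μ₃/σ³ = -195.0 / 133.43283 ≈ -1.461

-1.461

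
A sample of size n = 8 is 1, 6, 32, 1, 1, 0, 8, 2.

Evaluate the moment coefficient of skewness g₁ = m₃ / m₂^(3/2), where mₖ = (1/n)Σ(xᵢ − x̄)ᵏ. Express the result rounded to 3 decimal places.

1.981

x̄ = (1 + 6 + 32 + 1 + 1 + 0 + 8 + 2) / 8 = 6.3750
deviations (xᵢ − x̄): -5.3750, -0.3750, 25.6250, -5.3750, -5.3750, -6.3750, 1.6250, -4.3750
Σ(xᵢ − x̄)² = 805.8750 ⇒ m₂ = 805.8750/8 = 100.73438
Σ(xᵢ − x̄)³ = 16021.9688 ⇒ m₃ = 16021.9688/8 = 2002.74609
m₂^(3/2) = 100.73438^(1.5) = 1011.03582
g₁ = m₃ / m₂^(3/2) = 2002.74609 / 1011.03582 ≈ 1.981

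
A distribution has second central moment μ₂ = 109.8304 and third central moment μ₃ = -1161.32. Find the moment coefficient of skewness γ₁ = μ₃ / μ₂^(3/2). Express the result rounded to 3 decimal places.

-1.009

σ = √μ₂ = √109.8304 = 10.48000
σ³ = μ₂^(3/2) = 1151.02259
γ₁ = μ₃/σ³ = -1161.32 / 1151.02259 ≈ -1.009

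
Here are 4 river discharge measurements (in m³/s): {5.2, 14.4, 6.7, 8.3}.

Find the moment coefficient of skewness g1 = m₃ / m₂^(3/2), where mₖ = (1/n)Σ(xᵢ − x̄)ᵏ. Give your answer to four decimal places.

x̄ = (5.2 + 14.4 + 6.7 + 8.3) / 4 = 8.6500
deviations (xᵢ − x̄): -3.4500, 5.7500, -1.9500, -0.3500
Σ(xᵢ − x̄)² = 48.8900 ⇒ m₂ = 48.8900/4 = 12.22250
Σ(xᵢ − x̄)³ = 141.5880 ⇒ m₃ = 141.5880/4 = 35.39700
m₂^(3/2) = 12.22250^(1.5) = 42.73071
g1 = m₃ / m₂^(3/2) = 35.39700 / 42.73071 ≈ 0.8284

0.8284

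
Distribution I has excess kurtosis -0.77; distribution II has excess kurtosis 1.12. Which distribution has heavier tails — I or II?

Higher excess kurtosis ⇒ heavier tails relative to the normal distribution.
-0.77 vs 1.12: the larger is 1.12, so II has heavier tails. (II is leptokurtic — heavier-than-normal tails; the other is platykurtic.)

II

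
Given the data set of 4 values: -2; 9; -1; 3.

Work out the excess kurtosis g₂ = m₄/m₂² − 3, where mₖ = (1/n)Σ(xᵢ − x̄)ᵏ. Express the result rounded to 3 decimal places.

x̄ = 2.2500
Σ(xᵢ − x̄)² = 74.7500 ⇒ m₂ = 18.68750
Σ(xᵢ − x̄)⁴ = 2514.0781 ⇒ m₄ = 628.51953
m₂² = 349.22266
g₂ = m₄/m₂² − 3 = 1.79977 − 3 ≈ -1.200

-1.200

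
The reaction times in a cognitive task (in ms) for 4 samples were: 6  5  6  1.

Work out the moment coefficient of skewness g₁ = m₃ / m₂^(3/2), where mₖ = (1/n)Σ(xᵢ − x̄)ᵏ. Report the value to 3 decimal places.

-1.027

x̄ = (6 + 5 + 6 + 1) / 4 = 4.5000
deviations (xᵢ − x̄): 1.5000, 0.5000, 1.5000, -3.5000
Σ(xᵢ − x̄)² = 17.0000 ⇒ m₂ = 17.0000/4 = 4.25000
Σ(xᵢ − x̄)³ = -36.0000 ⇒ m₃ = -36.0000/4 = -9.00000
m₂^(3/2) = 4.25000^(1.5) = 8.76160
g₁ = m₃ / m₂^(3/2) = -9.00000 / 8.76160 ≈ -1.027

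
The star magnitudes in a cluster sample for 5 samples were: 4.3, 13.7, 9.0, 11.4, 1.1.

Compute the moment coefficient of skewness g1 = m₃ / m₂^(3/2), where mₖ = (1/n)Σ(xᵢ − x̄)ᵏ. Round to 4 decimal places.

x̄ = (4.3 + 13.7 + 9.0 + 11.4 + 1.1) / 5 = 7.9000
deviations (xᵢ − x̄): -3.6000, 5.8000, 1.1000, 3.5000, -6.8000
Σ(xᵢ − x̄)² = 106.3000 ⇒ m₂ = 106.3000/5 = 21.26000
Σ(xᵢ − x̄)³ = -121.7700 ⇒ m₃ = -121.7700/5 = -24.35400
m₂^(3/2) = 21.26000^(1.5) = 98.02681
g1 = m₃ / m₂^(3/2) = -24.35400 / 98.02681 ≈ -0.2484

-0.2484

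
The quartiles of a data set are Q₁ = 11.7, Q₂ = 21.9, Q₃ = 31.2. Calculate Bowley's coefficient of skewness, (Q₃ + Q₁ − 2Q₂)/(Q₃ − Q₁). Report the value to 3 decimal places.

-0.046

numerator: Q₃ + Q₁ − 2Q₂ = 31.2 + 11.7 − 2×21.9 = -0.9000
denominator: Q₃ − Q₁ = 31.2 − 11.7 = 19.5000
Bowley skewness = -0.9000 / 19.5000 ≈ -0.046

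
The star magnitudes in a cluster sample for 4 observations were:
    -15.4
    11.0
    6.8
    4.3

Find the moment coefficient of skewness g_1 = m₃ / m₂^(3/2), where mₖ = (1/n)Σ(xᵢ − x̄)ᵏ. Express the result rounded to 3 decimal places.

x̄ = (-15.4 + 11.0 + 6.8 + 4.3) / 4 = 1.6750
deviations (xᵢ − x̄): -17.0750, 9.3250, 5.1250, 2.6250
Σ(xᵢ − x̄)² = 411.6675 ⇒ m₂ = 411.6675/4 = 102.91687
Σ(xᵢ − x̄)³ = -4014.7519 ⇒ m₃ = -4014.7519/4 = -1003.68797
m₂^(3/2) = 102.91687^(1.5) = 1044.07065
g_1 = m₃ / m₂^(3/2) = -1003.68797 / 1044.07065 ≈ -0.961

-0.961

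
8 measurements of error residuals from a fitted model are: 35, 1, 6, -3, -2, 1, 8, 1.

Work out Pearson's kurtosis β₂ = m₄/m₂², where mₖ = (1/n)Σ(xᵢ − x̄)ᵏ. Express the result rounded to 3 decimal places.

5.159

x̄ = 5.8750
Σ(xᵢ − x̄)² = 1064.8750 ⇒ m₂ = 133.10938
Σ(xᵢ − x̄)⁴ = 731319.3379 ⇒ m₄ = 91414.91724
m₂² = 17718.10571
β₂ = m₄/m₂² = 91414.91724 / 17718.10571 ≈ 5.159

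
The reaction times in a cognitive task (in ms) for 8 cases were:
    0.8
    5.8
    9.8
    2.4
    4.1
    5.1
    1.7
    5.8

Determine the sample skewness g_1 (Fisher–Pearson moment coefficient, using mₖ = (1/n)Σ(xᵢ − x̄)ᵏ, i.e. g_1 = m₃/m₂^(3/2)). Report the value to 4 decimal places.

0.5291

x̄ = (0.8 + 5.8 + 9.8 + 2.4 + 4.1 + 5.1 + 1.7 + 5.8) / 8 = 4.4375
deviations (xᵢ − x̄): -3.6375, 1.3625, 5.3625, -2.0375, -0.3375, 0.6625, -2.7375, 1.3625
Σ(xᵢ − x̄)² = 57.8988 ⇒ m₂ = 57.8988/8 = 7.23734
Σ(xᵢ − x̄)³ = 82.4150 ⇒ m₃ = 82.4150/8 = 10.30187
m₂^(3/2) = 7.23734^(1.5) = 19.47013
g_1 = m₃ / m₂^(3/2) = 10.30187 / 19.47013 ≈ 0.5291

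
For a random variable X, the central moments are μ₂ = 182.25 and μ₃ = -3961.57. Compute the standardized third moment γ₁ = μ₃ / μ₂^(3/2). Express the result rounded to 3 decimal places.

-1.610

σ = √μ₂ = √182.25 = 13.50000
σ³ = μ₂^(3/2) = 2460.37500
γ₁ = μ₃/σ³ = -3961.57 / 2460.37500 ≈ -1.610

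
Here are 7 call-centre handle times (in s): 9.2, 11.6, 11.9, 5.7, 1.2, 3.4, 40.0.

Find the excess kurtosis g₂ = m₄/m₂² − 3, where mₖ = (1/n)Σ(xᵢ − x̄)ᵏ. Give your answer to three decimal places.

1.333

x̄ = 11.8571
Σ(xᵢ − x̄)² = 1022.1571 ⇒ m₂ = 146.02245
Σ(xᵢ − x̄)⁴ = 646798.1683 ⇒ m₄ = 92399.73833
m₂² = 21322.55561
g₂ = m₄/m₂² − 3 = 4.33343 − 3 ≈ 1.333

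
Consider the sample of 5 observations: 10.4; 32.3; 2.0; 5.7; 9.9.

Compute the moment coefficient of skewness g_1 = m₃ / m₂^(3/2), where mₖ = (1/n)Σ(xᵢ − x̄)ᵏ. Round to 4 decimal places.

1.1854

x̄ = (10.4 + 32.3 + 2.0 + 5.7 + 9.9) / 5 = 12.0600
deviations (xᵢ − x̄): -1.6600, 20.2400, -10.0600, -6.3600, -2.1600
Σ(xᵢ − x̄)² = 558.7320 ⇒ m₂ = 558.7320/5 = 111.74640
Σ(xᵢ − x̄)³ = 7001.4502 ⇒ m₃ = 7001.4502/5 = 1400.29003
m₂^(3/2) = 111.74640^(1.5) = 1181.27309
g_1 = m₃ / m₂^(3/2) = 1400.29003 / 1181.27309 ≈ 1.1854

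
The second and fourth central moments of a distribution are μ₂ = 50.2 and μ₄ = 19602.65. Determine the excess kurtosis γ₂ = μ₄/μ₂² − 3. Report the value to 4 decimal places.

μ₂² = 50.2² = 2520.04000
μ₄/μ₂² = 19602.65 / 2520.04000 = 7.77871
γ₂ = 7.77871 − 3 ≈ 4.7787

4.7787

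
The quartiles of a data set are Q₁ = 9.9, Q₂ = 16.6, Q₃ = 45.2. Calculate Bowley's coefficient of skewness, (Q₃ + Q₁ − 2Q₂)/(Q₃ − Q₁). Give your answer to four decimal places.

0.6204

numerator: Q₃ + Q₁ − 2Q₂ = 45.2 + 9.9 − 2×16.6 = 21.9000
denominator: Q₃ − Q₁ = 45.2 − 9.9 = 35.3000
Bowley skewness = 21.9000 / 35.3000 ≈ 0.6204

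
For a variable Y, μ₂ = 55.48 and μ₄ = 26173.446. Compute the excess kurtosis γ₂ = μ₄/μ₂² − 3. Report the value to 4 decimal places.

μ₂² = 55.48² = 3078.03040
μ₄/μ₂² = 26173.446 / 3078.03040 = 8.50331
γ₂ = 8.50331 − 3 ≈ 5.5033

5.5033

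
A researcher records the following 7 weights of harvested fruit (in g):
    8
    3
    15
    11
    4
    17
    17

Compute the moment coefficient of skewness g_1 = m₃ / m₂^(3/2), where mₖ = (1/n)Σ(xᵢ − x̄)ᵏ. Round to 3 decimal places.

-0.180

x̄ = (8 + 3 + 15 + 11 + 4 + 17 + 17) / 7 = 10.7143
deviations (xᵢ − x̄): -2.7143, -7.7143, 4.2857, 0.2857, -6.7143, 6.2857, 6.2857
Σ(xᵢ − x̄)² = 209.4286 ⇒ m₂ = 209.4286/7 = 29.91837
Σ(xᵢ − x̄)³ = -206.3265 ⇒ m₃ = -206.3265/7 = -29.47522
m₂^(3/2) = 29.91837^(1.5) = 163.64654
g_1 = m₃ / m₂^(3/2) = -29.47522 / 163.64654 ≈ -0.180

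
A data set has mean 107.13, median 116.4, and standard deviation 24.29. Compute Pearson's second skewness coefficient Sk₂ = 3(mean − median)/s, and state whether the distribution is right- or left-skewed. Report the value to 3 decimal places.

Sk₂ = 3(107.13 − 116.4) / 24.29 = 3 × -9.2700 / 24.29
    = -27.8100 / 24.29 ≈ -1.145
Sk₂ < 0 ⇒ mean < median ⇒ left-skewed (negative skew).

-1.145, left-skewed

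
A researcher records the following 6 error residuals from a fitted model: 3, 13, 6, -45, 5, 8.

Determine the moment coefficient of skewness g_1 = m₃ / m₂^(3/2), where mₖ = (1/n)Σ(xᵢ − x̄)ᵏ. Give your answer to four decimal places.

x̄ = (3 + 13 + 6 - 45 + 5 + 8) / 6 = -1.6667
deviations (xᵢ − x̄): 4.6667, 14.6667, 7.6667, -43.3333, 6.6667, 9.6667
Σ(xᵢ − x̄)² = 2311.3333 ⇒ m₂ = 2311.3333/6 = 385.22222
Σ(xᵢ − x̄)³ = -76463.5556 ⇒ m₃ = -76463.5556/6 = -12743.92593
m₂^(3/2) = 385.22222^(1.5) = 7560.78691
g_1 = m₃ / m₂^(3/2) = -12743.92593 / 7560.78691 ≈ -1.6855

-1.6855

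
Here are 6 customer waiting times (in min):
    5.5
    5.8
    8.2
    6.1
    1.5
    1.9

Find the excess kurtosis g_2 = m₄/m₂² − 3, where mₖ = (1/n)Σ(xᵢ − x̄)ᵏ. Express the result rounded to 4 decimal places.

-1.2926

x̄ = 4.8333
Σ(xᵢ − x̄)² = 34.0333 ⇒ m₂ = 5.67222
Σ(xᵢ − x̄)⁴ = 329.6078 ⇒ m₄ = 54.93464
m₂² = 32.17410
g_2 = m₄/m₂² − 3 = 1.70742 − 3 ≈ -1.2926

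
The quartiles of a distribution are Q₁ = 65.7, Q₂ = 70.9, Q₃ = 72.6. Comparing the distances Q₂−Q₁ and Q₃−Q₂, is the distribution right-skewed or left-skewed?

left-skewed

Q₂ − Q₁ = 5.2;  Q₃ − Q₂ = 1.7
Q₂ − Q₁ > Q₃ − Q₂ ⇒ the lower half is more spread out ⇒ left-skewed.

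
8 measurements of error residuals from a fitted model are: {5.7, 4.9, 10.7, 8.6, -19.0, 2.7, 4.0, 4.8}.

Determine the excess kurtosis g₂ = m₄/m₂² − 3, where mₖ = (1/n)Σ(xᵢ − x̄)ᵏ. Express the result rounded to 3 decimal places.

2.316

x̄ = 2.8000
Σ(xᵢ − x̄)² = 589.5600 ⇒ m₂ = 73.69500
Σ(xᵢ − x̄)⁴ = 230987.9652 ⇒ m₄ = 28873.49565
m₂² = 5430.95303
g₂ = m₄/m₂² − 3 = 5.31647 − 3 ≈ 2.316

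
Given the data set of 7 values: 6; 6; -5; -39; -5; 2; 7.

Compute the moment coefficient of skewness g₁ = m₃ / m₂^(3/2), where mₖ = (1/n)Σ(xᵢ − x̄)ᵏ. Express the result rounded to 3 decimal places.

-1.651

x̄ = (6 + 6 - 5 - 39 - 5 + 2 + 7) / 7 = -4.0000
deviations (xᵢ − x̄): 10.0000, 10.0000, -1.0000, -35.0000, -1.0000, 6.0000, 11.0000
Σ(xᵢ − x̄)² = 1584.0000 ⇒ m₂ = 1584.0000/7 = 226.28571
Σ(xᵢ − x̄)³ = -39330.0000 ⇒ m₃ = -39330.0000/7 = -5618.57143
m₂^(3/2) = 226.28571^(1.5) = 3403.96986
g₁ = m₃ / m₂^(3/2) = -5618.57143 / 3403.96986 ≈ -1.651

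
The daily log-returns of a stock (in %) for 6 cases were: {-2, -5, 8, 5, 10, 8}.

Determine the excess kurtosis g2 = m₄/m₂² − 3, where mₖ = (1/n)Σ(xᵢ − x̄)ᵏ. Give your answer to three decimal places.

-1.324

x̄ = 4.0000
Σ(xᵢ − x̄)² = 186.0000 ⇒ m₂ = 31.00000
Σ(xᵢ − x̄)⁴ = 9666.0000 ⇒ m₄ = 1611.00000
m₂² = 961.00000
g2 = m₄/m₂² − 3 = 1.67638 − 3 ≈ -1.324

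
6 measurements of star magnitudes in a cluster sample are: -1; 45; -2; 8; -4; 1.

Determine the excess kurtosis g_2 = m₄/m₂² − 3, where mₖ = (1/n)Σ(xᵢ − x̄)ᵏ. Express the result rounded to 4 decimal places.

0.8428

x̄ = 7.8333
Σ(xᵢ − x̄)² = 1742.8333 ⇒ m₂ = 290.47222
Σ(xᵢ − x̄)⁴ = 1945384.8194 ⇒ m₄ = 324230.80324
m₂² = 84374.11188
g_2 = m₄/m₂² − 3 = 3.84278 − 3 ≈ 0.8428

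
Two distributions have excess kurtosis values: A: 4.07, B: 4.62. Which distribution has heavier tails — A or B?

B

Higher excess kurtosis ⇒ heavier tails relative to the normal distribution.
4.07 vs 4.62: the larger is 4.62, so B has heavier tails.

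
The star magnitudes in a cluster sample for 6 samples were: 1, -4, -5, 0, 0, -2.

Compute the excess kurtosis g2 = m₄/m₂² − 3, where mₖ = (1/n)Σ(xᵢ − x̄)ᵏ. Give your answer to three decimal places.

x̄ = -1.6667
Σ(xᵢ − x̄)² = 29.3333 ⇒ m₂ = 4.88889
Σ(xᵢ − x̄)⁴ = 219.1111 ⇒ m₄ = 36.51852
m₂² = 23.90123
g2 = m₄/m₂² − 3 = 1.52789 − 3 ≈ -1.472

-1.472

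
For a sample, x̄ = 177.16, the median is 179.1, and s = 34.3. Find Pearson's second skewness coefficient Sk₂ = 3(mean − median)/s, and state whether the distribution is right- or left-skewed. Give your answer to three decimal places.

-0.170, left-skewed

Sk₂ = 3(177.16 − 179.1) / 34.3 = 3 × -1.9400 / 34.3
    = -5.8200 / 34.3 ≈ -0.170
Sk₂ < 0 ⇒ mean < median ⇒ left-skewed (negative skew).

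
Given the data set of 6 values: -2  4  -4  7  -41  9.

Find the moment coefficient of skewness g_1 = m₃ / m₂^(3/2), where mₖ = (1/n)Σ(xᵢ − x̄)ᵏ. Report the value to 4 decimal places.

x̄ = (-2 + 4 - 4 + 7 - 41 + 9) / 6 = -4.5000
deviations (xᵢ − x̄): 2.5000, 8.5000, 0.5000, 11.5000, -36.5000, 13.5000
Σ(xᵢ − x̄)² = 1725.5000 ⇒ m₂ = 1725.5000/6 = 287.58333
Σ(xᵢ − x̄)³ = -44016.0000 ⇒ m₃ = -44016.0000/6 = -7336.00000
m₂^(3/2) = 287.58333^(1.5) = 4876.91931
g_1 = m₃ / m₂^(3/2) = -7336.00000 / 4876.91931 ≈ -1.5042

-1.5042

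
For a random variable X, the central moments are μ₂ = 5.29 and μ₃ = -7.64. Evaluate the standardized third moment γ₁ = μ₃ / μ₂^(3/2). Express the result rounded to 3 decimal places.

σ = √μ₂ = √5.29 = 2.30000
σ³ = μ₂^(3/2) = 12.16700
γ₁ = μ₃/σ³ = -7.64 / 12.16700 ≈ -0.628

-0.628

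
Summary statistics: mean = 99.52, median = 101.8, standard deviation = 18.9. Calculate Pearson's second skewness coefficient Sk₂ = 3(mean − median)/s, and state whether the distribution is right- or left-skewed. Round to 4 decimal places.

-0.3619, left-skewed

Sk₂ = 3(99.52 − 101.8) / 18.9 = 3 × -2.2800 / 18.9
    = -6.8400 / 18.9 ≈ -0.3619
Sk₂ < 0 ⇒ mean < median ⇒ left-skewed (negative skew).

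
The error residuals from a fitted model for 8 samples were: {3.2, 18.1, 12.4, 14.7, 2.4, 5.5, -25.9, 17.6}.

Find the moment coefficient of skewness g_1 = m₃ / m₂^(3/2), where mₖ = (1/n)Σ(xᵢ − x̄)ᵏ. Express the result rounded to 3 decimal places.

-1.469

x̄ = (3.2 + 18.1 + 12.4 + 14.7 + 2.4 + 5.5 - 25.9 + 17.6) / 8 = 6.0000
deviations (xᵢ − x̄): -2.8000, 12.1000, 6.4000, 8.7000, -3.6000, -0.5000, -31.9000, 11.6000
Σ(xᵢ − x̄)² = 1436.2800 ⇒ m₂ = 1436.2800/8 = 179.53500
Σ(xᵢ − x̄)³ = -28277.3880 ⇒ m₃ = -28277.3880/8 = -3534.67350
m₂^(3/2) = 179.53500^(1.5) = 2405.60152
g_1 = m₃ / m₂^(3/2) = -3534.67350 / 2405.60152 ≈ -1.469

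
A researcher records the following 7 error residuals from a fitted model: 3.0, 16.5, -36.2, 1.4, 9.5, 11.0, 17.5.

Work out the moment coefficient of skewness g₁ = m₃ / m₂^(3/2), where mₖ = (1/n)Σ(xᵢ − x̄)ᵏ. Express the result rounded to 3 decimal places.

x̄ = (3.0 + 16.5 - 36.2 + 1.4 + 9.5 + 11.0 + 17.5) / 7 = 3.2429
deviations (xᵢ − x̄): -0.2429, 13.2571, -39.4429, -1.8429, 6.2571, 7.7571, 14.2571
Σ(xᵢ − x̄)² = 2037.5371 ⇒ m₂ = 2037.5371/7 = 291.07673
Σ(xᵢ − x̄)³ = -55429.3506 ⇒ m₃ = -55429.3506/7 = -7918.47866
m₂^(3/2) = 291.07673^(1.5) = 4966.05176
g₁ = m₃ / m₂^(3/2) = -7918.47866 / 4966.05176 ≈ -1.595

-1.595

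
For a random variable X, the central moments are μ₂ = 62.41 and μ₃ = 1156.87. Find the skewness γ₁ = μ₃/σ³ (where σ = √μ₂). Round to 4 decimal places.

2.3464

σ = √μ₂ = √62.41 = 7.90000
σ³ = μ₂^(3/2) = 493.03900
γ₁ = μ₃/σ³ = 1156.87 / 493.03900 ≈ 2.3464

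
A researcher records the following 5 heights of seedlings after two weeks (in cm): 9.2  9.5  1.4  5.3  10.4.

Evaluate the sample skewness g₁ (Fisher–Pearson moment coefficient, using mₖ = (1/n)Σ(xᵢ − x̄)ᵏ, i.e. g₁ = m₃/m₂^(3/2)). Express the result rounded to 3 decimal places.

x̄ = (9.2 + 9.5 + 1.4 + 5.3 + 10.4) / 5 = 7.1600
deviations (xᵢ − x̄): 2.0400, 2.3400, -5.7600, -1.8600, 3.2400
Σ(xᵢ − x̄)² = 56.7720 ⇒ m₂ = 56.7720/5 = 11.35440
Σ(xᵢ − x̄)³ = -142.2230 ⇒ m₃ = -142.2230/5 = -28.44461
m₂^(3/2) = 11.35440^(1.5) = 38.26012
g₁ = m₃ / m₂^(3/2) = -28.44461 / 38.26012 ≈ -0.743

-0.743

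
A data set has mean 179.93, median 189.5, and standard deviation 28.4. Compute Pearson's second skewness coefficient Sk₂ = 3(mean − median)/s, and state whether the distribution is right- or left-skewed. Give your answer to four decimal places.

Sk₂ = 3(179.93 − 189.5) / 28.4 = 3 × -9.5700 / 28.4
    = -28.7100 / 28.4 ≈ -1.0109
Sk₂ < 0 ⇒ mean < median ⇒ left-skewed (negative skew).

-1.0109, left-skewed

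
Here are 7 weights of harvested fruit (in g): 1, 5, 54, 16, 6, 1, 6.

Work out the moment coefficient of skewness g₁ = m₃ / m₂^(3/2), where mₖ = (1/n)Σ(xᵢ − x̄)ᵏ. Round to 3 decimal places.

1.768

x̄ = (1 + 5 + 54 + 16 + 6 + 1 + 6) / 7 = 12.7143
deviations (xᵢ − x̄): -11.7143, -7.7143, 41.2857, 3.2857, -6.7143, -11.7143, -6.7143
Σ(xᵢ − x̄)² = 2139.4286 ⇒ m₂ = 2139.4286/7 = 305.63265
Σ(xᵢ − x̄)³ = 66127.9592 ⇒ m₃ = 66127.9592/7 = 9446.85131
m₂^(3/2) = 305.63265^(1.5) = 5343.17781
g₁ = m₃ / m₂^(3/2) = 9446.85131 / 5343.17781 ≈ 1.768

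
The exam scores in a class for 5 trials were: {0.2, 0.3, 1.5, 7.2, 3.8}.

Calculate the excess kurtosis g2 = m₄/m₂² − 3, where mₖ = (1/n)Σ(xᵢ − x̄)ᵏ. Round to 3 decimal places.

x̄ = 2.6000
Σ(xᵢ − x̄)² = 34.8600 ⇒ m₂ = 6.97200
Σ(xᵢ − x̄)⁴ = 512.4450 ⇒ m₄ = 102.48900
m₂² = 48.60878
g2 = m₄/m₂² − 3 = 2.10845 − 3 ≈ -0.892

-0.892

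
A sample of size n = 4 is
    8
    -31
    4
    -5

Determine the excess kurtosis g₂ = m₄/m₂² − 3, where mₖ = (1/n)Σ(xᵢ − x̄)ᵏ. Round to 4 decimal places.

x̄ = -6.0000
Σ(xᵢ − x̄)² = 922.0000 ⇒ m₂ = 230.50000
Σ(xᵢ − x̄)⁴ = 439042.0000 ⇒ m₄ = 109760.50000
m₂² = 53130.25000
g₂ = m₄/m₂² − 3 = 2.06588 − 3 ≈ -0.9341

-0.9341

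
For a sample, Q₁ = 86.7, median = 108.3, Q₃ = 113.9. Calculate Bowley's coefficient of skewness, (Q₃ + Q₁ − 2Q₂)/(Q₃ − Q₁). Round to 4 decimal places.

numerator: Q₃ + Q₁ − 2Q₂ = 113.9 + 86.7 − 2×108.3 = -16.0000
denominator: Q₃ − Q₁ = 113.9 − 86.7 = 27.2000
Bowley skewness = -16.0000 / 27.2000 ≈ -0.5882

-0.5882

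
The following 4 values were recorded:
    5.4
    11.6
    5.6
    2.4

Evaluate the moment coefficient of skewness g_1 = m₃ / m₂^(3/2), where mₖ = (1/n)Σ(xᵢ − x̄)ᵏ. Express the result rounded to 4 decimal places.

0.6393

x̄ = (5.4 + 11.6 + 5.6 + 2.4) / 4 = 6.2500
deviations (xᵢ − x̄): -0.8500, 5.3500, -0.6500, -3.8500
Σ(xᵢ − x̄)² = 44.5900 ⇒ m₂ = 44.5900/4 = 11.14750
Σ(xᵢ − x̄)³ = 95.1750 ⇒ m₃ = 95.1750/4 = 23.79375
m₂^(3/2) = 11.14750^(1.5) = 37.21913
g_1 = m₃ / m₂^(3/2) = 23.79375 / 37.21913 ≈ 0.6393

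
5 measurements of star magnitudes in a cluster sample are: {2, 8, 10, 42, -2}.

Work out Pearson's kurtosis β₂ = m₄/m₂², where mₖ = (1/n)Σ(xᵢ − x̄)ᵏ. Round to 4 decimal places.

x̄ = 12.0000
Σ(xᵢ − x̄)² = 1216.0000 ⇒ m₂ = 243.20000
Σ(xᵢ − x̄)⁴ = 858688.0000 ⇒ m₄ = 171737.60000
m₂² = 59146.24000
β₂ = m₄/m₂² = 171737.60000 / 59146.24000 ≈ 2.9036

2.9036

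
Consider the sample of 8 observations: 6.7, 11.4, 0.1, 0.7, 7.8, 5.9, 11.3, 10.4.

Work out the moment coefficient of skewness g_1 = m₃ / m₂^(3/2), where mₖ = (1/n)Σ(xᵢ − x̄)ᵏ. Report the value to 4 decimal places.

-0.4995

x̄ = (6.7 + 11.4 + 0.1 + 0.7 + 7.8 + 5.9 + 11.3 + 10.4) / 8 = 6.7875
deviations (xᵢ − x̄): -0.0875, 4.6125, -6.6875, -6.0875, 1.0125, -0.8875, 4.5125, 3.6125
Σ(xᵢ − x̄)² = 138.2888 ⇒ m₂ = 138.2888/8 = 17.28609
Σ(xᵢ − x̄)³ = -287.1712 ⇒ m₃ = -287.1712/8 = -35.89639
m₂^(3/2) = 17.28609^(1.5) = 71.86961
g_1 = m₃ / m₂^(3/2) = -35.89639 / 71.86961 ≈ -0.4995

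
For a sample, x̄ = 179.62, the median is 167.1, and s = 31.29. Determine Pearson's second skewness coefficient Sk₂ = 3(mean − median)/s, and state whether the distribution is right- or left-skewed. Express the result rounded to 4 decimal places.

1.2004, right-skewed

Sk₂ = 3(179.62 − 167.1) / 31.29 = 3 × 12.5200 / 31.29
    = 37.5600 / 31.29 ≈ 1.2004
Sk₂ > 0 ⇒ mean > median ⇒ right-skewed (positive skew).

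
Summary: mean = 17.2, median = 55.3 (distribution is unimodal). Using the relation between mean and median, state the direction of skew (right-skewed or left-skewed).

mean − median = 17.2 − 55.3 = -38.1
mean < median ⇒ the longer tail is on the left ⇒ left-skewed (negatively skewed).

left-skewed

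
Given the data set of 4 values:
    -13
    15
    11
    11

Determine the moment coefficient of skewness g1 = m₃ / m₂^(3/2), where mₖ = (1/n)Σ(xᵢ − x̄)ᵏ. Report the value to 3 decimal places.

x̄ = (-13 + 15 + 11 + 11) / 4 = 6.0000
deviations (xᵢ − x̄): -19.0000, 9.0000, 5.0000, 5.0000
Σ(xᵢ − x̄)² = 492.0000 ⇒ m₂ = 492.0000/4 = 123.00000
Σ(xᵢ − x̄)³ = -5880.0000 ⇒ m₃ = -5880.0000/4 = -1470.00000
m₂^(3/2) = 123.00000^(1.5) = 1364.13599
g1 = m₃ / m₂^(3/2) = -1470.00000 / 1364.13599 ≈ -1.078

-1.078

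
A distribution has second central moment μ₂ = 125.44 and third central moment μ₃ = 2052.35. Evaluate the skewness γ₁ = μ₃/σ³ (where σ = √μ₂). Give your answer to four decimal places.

σ = √μ₂ = √125.44 = 11.20000
σ³ = μ₂^(3/2) = 1404.92800
γ₁ = μ₃/σ³ = 2052.35 / 1404.92800 ≈ 1.4608

1.4608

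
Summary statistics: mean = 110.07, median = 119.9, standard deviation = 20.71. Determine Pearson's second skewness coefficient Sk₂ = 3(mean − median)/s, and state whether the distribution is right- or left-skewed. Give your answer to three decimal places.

Sk₂ = 3(110.07 − 119.9) / 20.71 = 3 × -9.8300 / 20.71
    = -29.4900 / 20.71 ≈ -1.424
Sk₂ < 0 ⇒ mean < median ⇒ left-skewed (negative skew).

-1.424, left-skewed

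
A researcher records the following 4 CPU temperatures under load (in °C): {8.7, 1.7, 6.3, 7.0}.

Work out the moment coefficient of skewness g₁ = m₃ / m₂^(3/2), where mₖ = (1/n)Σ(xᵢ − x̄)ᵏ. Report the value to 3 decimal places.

x̄ = (8.7 + 1.7 + 6.3 + 7.0) / 4 = 5.9250
deviations (xᵢ − x̄): 2.7750, -4.2250, 0.3750, 1.0750
Σ(xᵢ − x̄)² = 26.8475 ⇒ m₂ = 26.8475/4 = 6.71187
Σ(xᵢ − x̄)³ = -52.7546 ⇒ m₃ = -52.7546/4 = -13.18866
m₂^(3/2) = 6.71187^(1.5) = 17.38865
g₁ = m₃ / m₂^(3/2) = -13.18866 / 17.38865 ≈ -0.758

-0.758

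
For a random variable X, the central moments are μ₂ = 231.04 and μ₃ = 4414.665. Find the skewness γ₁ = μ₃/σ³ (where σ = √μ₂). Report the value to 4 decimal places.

1.2571

σ = √μ₂ = √231.04 = 15.20000
σ³ = μ₂^(3/2) = 3511.80800
γ₁ = μ₃/σ³ = 4414.665 / 3511.80800 ≈ 1.2571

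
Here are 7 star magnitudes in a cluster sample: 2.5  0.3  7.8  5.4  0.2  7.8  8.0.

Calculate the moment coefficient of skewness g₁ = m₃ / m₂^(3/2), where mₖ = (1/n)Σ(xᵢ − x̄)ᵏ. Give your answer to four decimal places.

x̄ = (2.5 + 0.3 + 7.8 + 5.4 + 0.2 + 7.8 + 8.0) / 7 = 4.5714
deviations (xᵢ − x̄): -2.0714, -4.2714, 3.2286, 0.8286, -4.3714, 3.2286, 3.4286
Σ(xᵢ − x̄)² = 74.9343 ⇒ m₂ = 74.9343/7 = 10.70490
Σ(xᵢ − x̄)³ = -62.1769 ⇒ m₃ = -62.1769/7 = -8.88241
m₂^(3/2) = 10.70490^(1.5) = 35.02465
g₁ = m₃ / m₂^(3/2) = -8.88241 / 35.02465 ≈ -0.2536

-0.2536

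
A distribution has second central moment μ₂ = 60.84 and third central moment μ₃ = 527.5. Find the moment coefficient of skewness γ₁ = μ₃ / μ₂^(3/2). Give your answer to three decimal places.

1.112

σ = √μ₂ = √60.84 = 7.80000
σ³ = μ₂^(3/2) = 474.55200
γ₁ = μ₃/σ³ = 527.5 / 474.55200 ≈ 1.112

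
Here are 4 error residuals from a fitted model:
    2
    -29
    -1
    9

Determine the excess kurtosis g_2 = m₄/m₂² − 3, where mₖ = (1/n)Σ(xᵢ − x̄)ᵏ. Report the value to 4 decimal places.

x̄ = -4.7500
Σ(xᵢ − x̄)² = 836.7500 ⇒ m₂ = 209.18750
Σ(xᵢ − x̄)⁴ = 383835.8281 ⇒ m₄ = 95958.95703
m₂² = 43759.41016
g_2 = m₄/m₂² − 3 = 2.19288 − 3 ≈ -0.8071

-0.8071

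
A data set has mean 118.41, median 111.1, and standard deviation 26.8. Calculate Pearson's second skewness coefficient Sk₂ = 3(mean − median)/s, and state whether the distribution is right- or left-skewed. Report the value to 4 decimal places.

0.8183, right-skewed

Sk₂ = 3(118.41 − 111.1) / 26.8 = 3 × 7.3100 / 26.8
    = 21.9300 / 26.8 ≈ 0.8183
Sk₂ > 0 ⇒ mean > median ⇒ right-skewed (positive skew).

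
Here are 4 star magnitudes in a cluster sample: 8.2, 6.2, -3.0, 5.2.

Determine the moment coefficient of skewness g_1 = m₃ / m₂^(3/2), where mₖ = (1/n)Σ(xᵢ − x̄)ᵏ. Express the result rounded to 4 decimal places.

-0.9310

x̄ = (8.2 + 6.2 - 3.0 + 5.2) / 4 = 4.1500
deviations (xᵢ − x̄): 4.0500, 2.0500, -7.1500, 1.0500
Σ(xᵢ − x̄)² = 72.8300 ⇒ m₂ = 72.8300/4 = 18.20750
Σ(xᵢ − x̄)³ = -289.3230 ⇒ m₃ = -289.3230/4 = -72.33075
m₂^(3/2) = 18.20750^(1.5) = 77.69185
g_1 = m₃ / m₂^(3/2) = -72.33075 / 77.69185 ≈ -0.9310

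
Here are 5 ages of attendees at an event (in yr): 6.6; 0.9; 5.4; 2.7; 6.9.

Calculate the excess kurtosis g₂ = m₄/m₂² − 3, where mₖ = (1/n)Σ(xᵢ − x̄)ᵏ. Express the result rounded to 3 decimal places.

-1.432

x̄ = 4.5000
Σ(xᵢ − x̄)² = 27.1800 ⇒ m₂ = 5.43600
Σ(xᵢ − x̄)⁴ = 231.7410 ⇒ m₄ = 46.34820
m₂² = 29.55010
g₂ = m₄/m₂² − 3 = 1.56846 − 3 ≈ -1.432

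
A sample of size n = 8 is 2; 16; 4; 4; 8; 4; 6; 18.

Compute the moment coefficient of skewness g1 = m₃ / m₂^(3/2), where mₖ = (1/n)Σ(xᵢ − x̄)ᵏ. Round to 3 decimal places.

0.911

x̄ = (2 + 16 + 4 + 4 + 8 + 4 + 6 + 18) / 8 = 7.7500
deviations (xᵢ − x̄): -5.7500, 8.2500, -3.7500, -3.7500, 0.2500, -3.7500, -1.7500, 10.2500
Σ(xᵢ − x̄)² = 251.5000 ⇒ m₂ = 251.5000/8 = 31.43750
Σ(xᵢ − x̄)³ = 1284.7500 ⇒ m₃ = 1284.7500/8 = 160.59375
m₂^(3/2) = 31.43750^(1.5) = 176.26740
g1 = m₃ / m₂^(3/2) = 160.59375 / 176.26740 ≈ 0.911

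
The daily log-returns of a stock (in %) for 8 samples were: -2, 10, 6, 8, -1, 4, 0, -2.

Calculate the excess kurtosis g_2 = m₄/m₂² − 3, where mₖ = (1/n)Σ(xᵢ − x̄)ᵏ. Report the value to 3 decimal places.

x̄ = 2.8750
Σ(xᵢ − x̄)² = 158.8750 ⇒ m₂ = 19.85938
Σ(xᵢ − x̄)⁴ = 4787.4004 ⇒ m₄ = 598.42505
m₂² = 394.39478
g_2 = m₄/m₂² − 3 = 1.51732 − 3 ≈ -1.483

-1.483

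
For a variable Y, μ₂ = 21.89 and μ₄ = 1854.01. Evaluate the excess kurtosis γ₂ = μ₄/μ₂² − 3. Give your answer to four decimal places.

μ₂² = 21.89² = 479.17210
μ₄/μ₂² = 1854.01 / 479.17210 = 3.86919
γ₂ = 3.86919 − 3 ≈ 0.8692

0.8692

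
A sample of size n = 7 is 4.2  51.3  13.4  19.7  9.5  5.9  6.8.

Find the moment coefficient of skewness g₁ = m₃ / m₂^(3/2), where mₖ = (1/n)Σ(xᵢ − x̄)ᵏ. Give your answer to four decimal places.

1.6470

x̄ = (4.2 + 51.3 + 13.4 + 19.7 + 9.5 + 5.9 + 6.8) / 7 = 15.8286
deviations (xᵢ − x̄): -11.6286, 35.4714, -2.4286, 3.8714, -6.3286, -9.9286, -9.0286
Σ(xᵢ − x̄)² = 1634.4743 ⇒ m₂ = 1634.4743/7 = 233.49633
Σ(xᵢ − x̄)³ = 41134.0300 ⇒ m₃ = 41134.0300/7 = 5876.29001
m₂^(3/2) = 233.49633^(1.5) = 3567.96084
g₁ = m₃ / m₂^(3/2) = 5876.29001 / 3567.96084 ≈ 1.6470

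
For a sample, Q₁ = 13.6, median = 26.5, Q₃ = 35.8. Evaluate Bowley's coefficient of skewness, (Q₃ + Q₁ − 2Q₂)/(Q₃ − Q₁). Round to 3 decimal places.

-0.162

numerator: Q₃ + Q₁ − 2Q₂ = 35.8 + 13.6 − 2×26.5 = -3.6000
denominator: Q₃ − Q₁ = 35.8 − 13.6 = 22.2000
Bowley skewness = -3.6000 / 22.2000 ≈ -0.162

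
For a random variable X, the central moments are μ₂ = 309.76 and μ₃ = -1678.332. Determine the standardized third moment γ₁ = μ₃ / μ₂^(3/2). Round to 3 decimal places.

σ = √μ₂ = √309.76 = 17.60000
σ³ = μ₂^(3/2) = 5451.77600
γ₁ = μ₃/σ³ = -1678.332 / 5451.77600 ≈ -0.308

-0.308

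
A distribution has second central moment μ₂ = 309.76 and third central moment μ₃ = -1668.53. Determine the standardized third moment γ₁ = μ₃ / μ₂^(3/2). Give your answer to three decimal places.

σ = √μ₂ = √309.76 = 17.60000
σ³ = μ₂^(3/2) = 5451.77600
γ₁ = μ₃/σ³ = -1668.53 / 5451.77600 ≈ -0.306

-0.306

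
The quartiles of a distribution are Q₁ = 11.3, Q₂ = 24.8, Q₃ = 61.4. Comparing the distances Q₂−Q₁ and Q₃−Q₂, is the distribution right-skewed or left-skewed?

right-skewed

Q₂ − Q₁ = 13.5;  Q₃ − Q₂ = 36.6
Q₃ − Q₂ > Q₂ − Q₁ ⇒ the upper half is more spread out ⇒ right-skewed.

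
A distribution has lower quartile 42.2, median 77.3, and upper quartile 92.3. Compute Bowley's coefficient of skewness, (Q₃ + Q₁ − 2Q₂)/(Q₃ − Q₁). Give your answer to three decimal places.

numerator: Q₃ + Q₁ − 2Q₂ = 92.3 + 42.2 − 2×77.3 = -20.1000
denominator: Q₃ − Q₁ = 92.3 − 42.2 = 50.1000
Bowley skewness = -20.1000 / 50.1000 ≈ -0.401

-0.401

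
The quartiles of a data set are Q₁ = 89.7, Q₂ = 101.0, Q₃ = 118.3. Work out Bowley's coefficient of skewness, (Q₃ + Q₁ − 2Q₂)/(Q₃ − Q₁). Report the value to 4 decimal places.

numerator: Q₃ + Q₁ − 2Q₂ = 118.3 + 89.7 − 2×101.0 = 6.0000
denominator: Q₃ − Q₁ = 118.3 − 89.7 = 28.6000
Bowley skewness = 6.0000 / 28.6000 ≈ 0.2098

0.2098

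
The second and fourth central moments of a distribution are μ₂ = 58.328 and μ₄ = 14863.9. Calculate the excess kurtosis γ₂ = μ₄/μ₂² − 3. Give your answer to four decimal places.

1.3690

μ₂² = 58.328² = 3402.15558
μ₄/μ₂² = 14863.9 / 3402.15558 = 4.36897
γ₂ = 4.36897 − 3 ≈ 1.3690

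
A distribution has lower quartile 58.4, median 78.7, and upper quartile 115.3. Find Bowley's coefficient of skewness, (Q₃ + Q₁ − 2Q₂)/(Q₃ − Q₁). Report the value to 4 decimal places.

0.2865

numerator: Q₃ + Q₁ − 2Q₂ = 115.3 + 58.4 − 2×78.7 = 16.3000
denominator: Q₃ − Q₁ = 115.3 − 58.4 = 56.9000
Bowley skewness = 16.3000 / 56.9000 ≈ 0.2865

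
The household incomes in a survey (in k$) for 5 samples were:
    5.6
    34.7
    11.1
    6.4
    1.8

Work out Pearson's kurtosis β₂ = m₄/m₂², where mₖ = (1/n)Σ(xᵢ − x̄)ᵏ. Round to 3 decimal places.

x̄ = 11.9200
Σ(xᵢ − x̄)² = 692.4280 ⇒ m₂ = 138.48560
Σ(xᵢ − x̄)⁴ = 282299.6864 ⇒ m₄ = 56459.93727
m₂² = 19178.26141
β₂ = m₄/m₂² = 56459.93727 / 19178.26141 ≈ 2.944

2.944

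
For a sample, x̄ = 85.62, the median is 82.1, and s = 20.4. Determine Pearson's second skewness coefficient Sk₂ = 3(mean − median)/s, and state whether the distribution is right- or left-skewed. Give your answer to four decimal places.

Sk₂ = 3(85.62 − 82.1) / 20.4 = 3 × 3.5200 / 20.4
    = 10.5600 / 20.4 ≈ 0.5176
Sk₂ > 0 ⇒ mean > median ⇒ right-skewed (positive skew).

0.5176, right-skewed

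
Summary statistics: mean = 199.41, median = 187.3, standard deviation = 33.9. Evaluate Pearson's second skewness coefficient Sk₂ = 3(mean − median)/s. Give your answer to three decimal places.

Sk₂ = 3(199.41 − 187.3) / 33.9 = 3 × 12.1100 / 33.9
    = 36.3300 / 33.9 ≈ 1.072

1.072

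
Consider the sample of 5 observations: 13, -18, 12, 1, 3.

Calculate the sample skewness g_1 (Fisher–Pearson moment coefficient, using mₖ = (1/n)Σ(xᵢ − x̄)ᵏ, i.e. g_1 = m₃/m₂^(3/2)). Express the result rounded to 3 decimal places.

-0.869

x̄ = (13 - 18 + 12 + 1 + 3) / 5 = 2.2000
deviations (xᵢ − x̄): 10.8000, -20.2000, 9.8000, -1.2000, 0.8000
Σ(xᵢ − x̄)² = 622.8000 ⇒ m₂ = 622.8000/5 = 124.56000
Σ(xᵢ − x̄)³ = -6042.7200 ⇒ m₃ = -6042.7200/5 = -1208.54400
m₂^(3/2) = 124.56000^(1.5) = 1390.16996
g_1 = m₃ / m₂^(3/2) = -1208.54400 / 1390.16996 ≈ -0.869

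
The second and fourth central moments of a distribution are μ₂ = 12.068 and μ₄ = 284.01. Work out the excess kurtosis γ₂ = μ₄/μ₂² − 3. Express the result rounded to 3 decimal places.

-1.050

μ₂² = 12.068² = 145.63662
μ₄/μ₂² = 284.01 / 145.63662 = 1.95013
γ₂ = 1.95013 − 3 ≈ -1.050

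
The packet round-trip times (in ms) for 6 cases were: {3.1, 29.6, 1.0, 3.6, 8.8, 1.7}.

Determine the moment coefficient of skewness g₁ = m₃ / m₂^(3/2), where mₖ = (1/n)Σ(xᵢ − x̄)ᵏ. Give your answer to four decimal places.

1.5600

x̄ = (3.1 + 29.6 + 1.0 + 3.6 + 8.8 + 1.7) / 6 = 7.9667
deviations (xᵢ − x̄): -4.8667, 21.6333, -6.9667, -4.3667, 0.8333, -6.2667
Σ(xᵢ − x̄)² = 599.2533 ⇒ m₂ = 599.2533/6 = 99.87556
Σ(xᵢ − x̄)³ = 9342.2536 ⇒ m₃ = 9342.2536/6 = 1557.04226
m₂^(3/2) = 99.87556^(1.5) = 998.13391
g₁ = m₃ / m₂^(3/2) = 1557.04226 / 998.13391 ≈ 1.5600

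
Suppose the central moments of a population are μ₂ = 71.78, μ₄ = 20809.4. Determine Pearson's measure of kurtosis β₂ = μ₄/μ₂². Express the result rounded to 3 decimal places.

4.039

μ₂² = 71.78² = 5152.36840
μ₄/μ₂² = 20809.4 / 5152.36840 = 4.03880
β₂ ≈ 4.039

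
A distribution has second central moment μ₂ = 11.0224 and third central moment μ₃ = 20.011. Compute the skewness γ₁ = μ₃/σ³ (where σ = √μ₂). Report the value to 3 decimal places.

σ = √μ₂ = √11.0224 = 3.32000
σ³ = μ₂^(3/2) = 36.59437
γ₁ = μ₃/σ³ = 20.011 / 36.59437 ≈ 0.547

0.547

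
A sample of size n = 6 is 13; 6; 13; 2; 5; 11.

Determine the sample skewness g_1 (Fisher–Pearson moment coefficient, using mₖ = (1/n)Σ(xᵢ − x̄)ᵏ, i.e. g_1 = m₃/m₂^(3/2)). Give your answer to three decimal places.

-0.180

x̄ = (13 + 6 + 13 + 2 + 5 + 11) / 6 = 8.3333
deviations (xᵢ − x̄): 4.6667, -2.3333, 4.6667, -6.3333, -3.3333, 2.6667
Σ(xᵢ − x̄)² = 107.3333 ⇒ m₂ = 107.3333/6 = 17.88889
Σ(xᵢ − x̄)³ = -81.5556 ⇒ m₃ = -81.5556/6 = -13.59259
m₂^(3/2) = 17.88889^(1.5) = 75.66152
g_1 = m₃ / m₂^(3/2) = -13.59259 / 75.66152 ≈ -0.180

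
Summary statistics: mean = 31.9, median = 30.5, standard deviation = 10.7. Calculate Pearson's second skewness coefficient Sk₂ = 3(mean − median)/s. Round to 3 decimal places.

Sk₂ = 3(31.9 − 30.5) / 10.7 = 3 × 1.4000 / 10.7
    = 4.2000 / 10.7 ≈ 0.393

0.393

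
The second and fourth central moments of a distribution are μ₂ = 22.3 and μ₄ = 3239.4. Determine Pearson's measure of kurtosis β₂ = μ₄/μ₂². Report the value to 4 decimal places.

6.5141

μ₂² = 22.3² = 497.29000
μ₄/μ₂² = 3239.4 / 497.29000 = 6.51411
β₂ ≈ 6.5141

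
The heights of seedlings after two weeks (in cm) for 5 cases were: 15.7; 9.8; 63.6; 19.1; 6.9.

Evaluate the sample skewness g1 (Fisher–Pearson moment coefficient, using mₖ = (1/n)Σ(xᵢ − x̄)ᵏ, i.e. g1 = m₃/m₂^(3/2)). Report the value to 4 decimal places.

1.3427

x̄ = (15.7 + 9.8 + 63.6 + 19.1 + 6.9) / 5 = 23.0200
deviations (xᵢ − x̄): -7.3200, -13.2200, 40.5800, -3.9200, -16.1200
Σ(xᵢ − x̄)² = 2150.3080 ⇒ m₂ = 2150.3080/5 = 430.06160
Σ(xᵢ − x̄)³ = 59872.8125 ⇒ m₃ = 59872.8125/5 = 11974.56250
m₂^(3/2) = 430.06160^(1.5) = 8918.58590
g1 = m₃ / m₂^(3/2) = 11974.56250 / 8918.58590 ≈ 1.3427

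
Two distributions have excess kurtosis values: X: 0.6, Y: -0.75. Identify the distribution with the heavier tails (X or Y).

X

Higher excess kurtosis ⇒ heavier tails relative to the normal distribution.
0.6 vs -0.75: the larger is 0.6, so X has heavier tails. (X is leptokurtic — heavier-than-normal tails; the other is platykurtic.)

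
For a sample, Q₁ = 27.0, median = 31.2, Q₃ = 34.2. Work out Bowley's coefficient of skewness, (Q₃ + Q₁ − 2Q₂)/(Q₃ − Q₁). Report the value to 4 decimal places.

-0.1667

numerator: Q₃ + Q₁ − 2Q₂ = 34.2 + 27.0 − 2×31.2 = -1.2000
denominator: Q₃ − Q₁ = 34.2 − 27.0 = 7.2000
Bowley skewness = -1.2000 / 7.2000 ≈ -0.1667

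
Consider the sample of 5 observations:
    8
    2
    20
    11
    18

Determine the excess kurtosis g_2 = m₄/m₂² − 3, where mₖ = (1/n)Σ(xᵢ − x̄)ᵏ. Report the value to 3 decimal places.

x̄ = 11.8000
Σ(xᵢ − x̄)² = 216.8000 ⇒ m₂ = 43.36000
Σ(xᵢ − x̄)⁴ = 15431.4560 ⇒ m₄ = 3086.29120
m₂² = 1880.08960
g_2 = m₄/m₂² − 3 = 1.64157 − 3 ≈ -1.358

-1.358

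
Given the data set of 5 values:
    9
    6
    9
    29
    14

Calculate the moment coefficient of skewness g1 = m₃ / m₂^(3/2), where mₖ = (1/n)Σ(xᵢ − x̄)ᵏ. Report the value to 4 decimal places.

1.1632

x̄ = (9 + 6 + 9 + 29 + 14) / 5 = 13.4000
deviations (xᵢ − x̄): -4.4000, -7.4000, -4.4000, 15.6000, 0.6000
Σ(xᵢ − x̄)² = 337.2000 ⇒ m₂ = 337.2000/5 = 67.44000
Σ(xᵢ − x̄)³ = 3221.0400 ⇒ m₃ = 3221.0400/5 = 644.20800
m₂^(3/2) = 67.44000^(1.5) = 553.82983
g1 = m₃ / m₂^(3/2) = 644.20800 / 553.82983 ≈ 1.1632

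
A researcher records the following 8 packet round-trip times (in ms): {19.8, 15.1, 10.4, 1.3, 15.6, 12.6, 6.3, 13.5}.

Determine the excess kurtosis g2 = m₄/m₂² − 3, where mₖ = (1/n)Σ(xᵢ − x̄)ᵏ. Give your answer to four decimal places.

x̄ = 11.8250
Σ(xᵢ − x̄)² = 235.3150 ⇒ m₂ = 29.41438
Σ(xᵢ − x̄)⁴ = 17578.5674 ⇒ m₄ = 2197.32093
m₂² = 865.20546
g2 = m₄/m₂² − 3 = 2.53965 − 3 ≈ -0.4603

-0.4603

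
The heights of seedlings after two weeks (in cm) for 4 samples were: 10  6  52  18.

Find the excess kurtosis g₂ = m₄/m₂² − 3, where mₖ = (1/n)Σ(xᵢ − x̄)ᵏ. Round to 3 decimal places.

-0.824

x̄ = 21.5000
Σ(xᵢ − x̄)² = 1315.0000 ⇒ m₂ = 328.75000
Σ(xᵢ − x̄)⁴ = 940725.2500 ⇒ m₄ = 235181.31250
m₂² = 108076.56250
g₂ = m₄/m₂² − 3 = 2.17606 − 3 ≈ -0.824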